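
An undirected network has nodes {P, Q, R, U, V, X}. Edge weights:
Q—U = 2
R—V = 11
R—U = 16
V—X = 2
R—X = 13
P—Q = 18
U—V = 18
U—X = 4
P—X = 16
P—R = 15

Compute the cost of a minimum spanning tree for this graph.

34

Kruskal's algorithm — process edges by increasing weight (ties by edge label):
Q—U (2): add — endpoints in different components.
V—X (2): add — endpoints in different components.
U—X (4): add — endpoints in different components.
R—V (11): add — endpoints in different components.
R—X (13): skip — X and R already connected.
P—R (15): add — endpoints in different components.
MST edges: Q—U, V—X, U—X, R—V, P—R; total weight 2+2+4+11+15 = 34.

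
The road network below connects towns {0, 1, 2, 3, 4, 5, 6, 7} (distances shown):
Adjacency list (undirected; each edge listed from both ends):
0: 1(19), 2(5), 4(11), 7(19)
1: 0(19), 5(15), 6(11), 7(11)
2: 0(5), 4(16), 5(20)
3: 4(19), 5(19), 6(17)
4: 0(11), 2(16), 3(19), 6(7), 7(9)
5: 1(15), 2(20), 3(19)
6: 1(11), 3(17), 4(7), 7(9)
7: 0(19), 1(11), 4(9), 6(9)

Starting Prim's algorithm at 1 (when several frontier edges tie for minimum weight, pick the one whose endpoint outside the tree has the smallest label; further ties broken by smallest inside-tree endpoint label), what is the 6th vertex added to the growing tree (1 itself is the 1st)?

2

Grow the tree from 1 using Prim:
Step 1: cheapest edge leaving the tree is 1 6 (11); add 6.
Step 2: cheapest edge leaving the tree is 4 6 (7); add 4.
Step 3: cheapest edge leaving the tree is 4 7 (9); add 7.
Step 4: cheapest edge leaving the tree is 0 4 (11); add 0.
Step 5: cheapest edge leaving the tree is 0 2 (5); add 2.
Step 6: cheapest edge leaving the tree is 1 5 (15); add 5.
Step 7: cheapest edge leaving the tree is 3 6 (17); add 3.
Vertex order: 1, 6, 4, 7, 0, 2, 5, 3. The 6th vertex is 2.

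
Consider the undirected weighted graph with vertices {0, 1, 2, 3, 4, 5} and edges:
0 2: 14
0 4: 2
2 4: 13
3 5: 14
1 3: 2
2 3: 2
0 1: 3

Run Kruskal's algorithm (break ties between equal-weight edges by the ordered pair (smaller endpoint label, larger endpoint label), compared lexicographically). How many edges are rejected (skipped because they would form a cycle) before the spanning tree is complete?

Kruskal's algorithm — process edges by increasing weight (ties by edge label):
0 4 (2): add — endpoints in different components.
1 3 (2): add — endpoints in different components.
2 3 (2): add — endpoints in different components.
0 1 (3): add — endpoints in different components.
2 4 (13): skip — 2 and 4 already connected.
0 2 (14): skip — 0 and 2 already connected.
3 5 (14): add — endpoints in different components.
Edges rejected before the tree was complete: 2.

2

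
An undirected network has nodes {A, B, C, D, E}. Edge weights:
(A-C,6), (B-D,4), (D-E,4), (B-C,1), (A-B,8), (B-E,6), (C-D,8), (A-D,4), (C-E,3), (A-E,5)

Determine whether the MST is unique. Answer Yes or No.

No

Kruskal: consider edges lightest-first.
B-C (1): add — endpoints in different components.
C-E (3): add — endpoints in different components.
A-D (4): add — endpoints in different components.
B-D (4): add — endpoints in different components.
Non-tree edge D-E has weight 4, equal to the heaviest edge on its tree cycle — swapping gives another MST of the same weight. Not unique.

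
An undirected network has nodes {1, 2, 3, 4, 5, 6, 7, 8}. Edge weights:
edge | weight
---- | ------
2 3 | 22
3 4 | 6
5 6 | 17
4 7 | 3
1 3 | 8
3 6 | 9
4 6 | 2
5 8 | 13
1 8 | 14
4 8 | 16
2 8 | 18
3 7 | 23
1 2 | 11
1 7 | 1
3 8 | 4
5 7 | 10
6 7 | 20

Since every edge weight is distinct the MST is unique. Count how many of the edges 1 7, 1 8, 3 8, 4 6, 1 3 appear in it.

3

Sort edges by weight, then run Kruskal:
1 7 (1): add — endpoints in different components.
4 6 (2): add — endpoints in different components.
4 7 (3): add — endpoints in different components.
3 8 (4): add — endpoints in different components.
3 4 (6): add — endpoints in different components.
1 3 (8): skip — 1 and 3 already connected.
3 6 (9): skip — 3 and 6 already connected.
5 7 (10): add — endpoints in different components.
1 2 (11): add — endpoints in different components.
MST edge set: {1 7, 4 6, 4 7, 3 8, 3 4, 5 7, 1 2}.
Of the listed edges, {1 7, 3 8, 4 6} are in the MST → 3.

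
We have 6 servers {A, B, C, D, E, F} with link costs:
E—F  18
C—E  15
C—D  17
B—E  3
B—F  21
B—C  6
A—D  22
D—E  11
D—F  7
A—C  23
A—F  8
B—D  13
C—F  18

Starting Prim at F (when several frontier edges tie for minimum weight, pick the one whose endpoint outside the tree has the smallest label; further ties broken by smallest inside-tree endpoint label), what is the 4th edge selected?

Grow the tree from F using Prim:
Step 1: cheapest edge leaving the tree is D—F (7); add D.
Step 2: cheapest edge leaving the tree is A—F (8); add A.
Step 3: cheapest edge leaving the tree is D—E (11); add E.
Step 4: cheapest edge leaving the tree is B—E (3); add B.
Step 5: cheapest edge leaving the tree is B—C (6); add C.
The 4th edge added is B—E.

B-E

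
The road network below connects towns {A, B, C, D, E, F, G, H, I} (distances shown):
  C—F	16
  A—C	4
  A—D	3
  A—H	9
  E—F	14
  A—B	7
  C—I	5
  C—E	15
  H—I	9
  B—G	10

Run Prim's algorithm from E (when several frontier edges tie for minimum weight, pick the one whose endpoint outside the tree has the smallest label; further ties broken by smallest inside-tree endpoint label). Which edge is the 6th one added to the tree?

A-B

Grow the tree from E using Prim:
Step 1: frontier [E—F 14, C—E 15] → take E—F (14); add F.
Step 2: frontier [C—E 15, C—F 16] → take C—E (15); add C.
Step 3: frontier [A—C 4, C—I 5] → take A—C (4); add A.
Step 4: frontier [A—D 3, A—B 7, A—H 9, C—I 5] → take A—D (3); add D.
Step 5: frontier [A—B 7, A—H 9, C—I 5] → take C—I (5); add I.
Step 6: frontier [A—B 7, A—H 9, H—I 9] → take A—B (7); add B.
Step 7: frontier [A—H 9, B—G 10, H—I 9] → take A—H (9); add H.
Step 8: frontier [B—G 10] → take B—G (10); add G.
The 6th edge added is A—B.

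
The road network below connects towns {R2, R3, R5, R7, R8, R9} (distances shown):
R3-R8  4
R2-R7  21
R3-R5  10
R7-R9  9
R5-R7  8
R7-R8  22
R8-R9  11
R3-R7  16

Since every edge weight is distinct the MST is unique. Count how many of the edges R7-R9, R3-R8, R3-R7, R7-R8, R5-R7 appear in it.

Sort edges by weight, then run Kruskal:
R3-R8 (4): add — endpoints in different components.
R5-R7 (8): add — endpoints in different components.
R7-R9 (9): add — endpoints in different components.
R3-R5 (10): add — endpoints in different components.
R8-R9 (11): skip — R9 and R8 already connected.
R3-R7 (16): skip — R7 and R3 already connected.
R2-R7 (21): add — endpoints in different components.
MST edge set: {R3-R8, R5-R7, R7-R9, R3-R5, R2-R7}.
Of the listed edges, {R7-R9, R3-R8, R5-R7} are in the MST → 3.

3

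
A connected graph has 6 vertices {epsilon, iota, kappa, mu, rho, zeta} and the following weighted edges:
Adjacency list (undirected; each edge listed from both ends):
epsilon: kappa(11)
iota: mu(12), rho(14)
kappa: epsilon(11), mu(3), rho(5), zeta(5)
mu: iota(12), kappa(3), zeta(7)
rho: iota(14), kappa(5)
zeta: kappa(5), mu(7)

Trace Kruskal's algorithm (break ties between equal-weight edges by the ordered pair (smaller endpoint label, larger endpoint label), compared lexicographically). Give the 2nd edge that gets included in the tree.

Kruskal: consider edges lightest-first.
kappa–mu (3): add. Components now {kappa,mu} {epsilon} {iota} {rho} {zeta}
kappa–rho (5): add. Components now {kappa,mu,rho} {epsilon} {iota} {zeta}
kappa–zeta (5): add. Components now {kappa,mu,rho,zeta} {epsilon} {iota}
mu–zeta (7): skip — mu and zeta already connected.
epsilon–kappa (11): add. Components now {epsilon,kappa,mu,rho,zeta} {iota}
iota–mu (12): add. Components now {epsilon,iota,kappa,mu,rho,zeta}
The 2nd edge added is kappa–rho.

kappa-rho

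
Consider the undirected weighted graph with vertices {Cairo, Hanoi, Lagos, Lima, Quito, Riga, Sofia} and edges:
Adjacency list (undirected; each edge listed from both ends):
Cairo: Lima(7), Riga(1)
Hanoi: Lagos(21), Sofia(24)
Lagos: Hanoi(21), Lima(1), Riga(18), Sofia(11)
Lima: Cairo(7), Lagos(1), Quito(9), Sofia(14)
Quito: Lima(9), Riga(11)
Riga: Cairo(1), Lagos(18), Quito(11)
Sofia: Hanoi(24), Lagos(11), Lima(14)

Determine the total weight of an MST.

50

Grow the tree from Lima using Prim:
Step 1: frontier [Lagos–Lima 1, Cairo–Lima 7, Lima–Quito 9, Lima–Sofia 14] → take Lagos–Lima (1); add Lagos.
Step 2: frontier [Lagos–Sofia 11, Lagos–Riga 18, Hanoi–Lagos 21, Cairo–Lima 7, Lima–Quito 9, Lima–Sofia 14] → take Cairo–Lima (7); add Cairo.
Step 3: frontier [Cairo–Riga 1, Lagos–Sofia 11, Lagos–Riga 18, Hanoi–Lagos 21, Lima–Quito 9, Lima–Sofia 14] → take Cairo–Riga (1); add Riga.
Step 4: frontier [Lagos–Sofia 11, Hanoi–Lagos 21, Lima–Quito 9, Lima–Sofia 14, Quito–Riga 11] → take Lima–Quito (9); add Quito.
Step 5: frontier [Lagos–Sofia 11, Hanoi–Lagos 21, Lima–Sofia 14] → take Lagos–Sofia (11); add Sofia.
Step 6: frontier [Hanoi–Lagos 21, Hanoi–Sofia 24] → take Hanoi–Lagos (21); add Hanoi.
MST edges: Lagos–Lima, Cairo–Lima, Cairo–Riga, Lima–Quito, Lagos–Sofia, Hanoi–Lagos; total weight 1+7+1+9+11+21 = 50.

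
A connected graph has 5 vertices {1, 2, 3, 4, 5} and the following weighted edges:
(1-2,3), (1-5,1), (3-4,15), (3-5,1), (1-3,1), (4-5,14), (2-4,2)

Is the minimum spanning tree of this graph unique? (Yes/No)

No

Sort edges by weight, then run Kruskal:
1-3 (1): add. Components now {1,3} {2} {4} {5}
1-5 (1): add. Components now {1,3,5} {2} {4}
3-5 (1): skip — 3 and 5 already connected.
2-4 (2): add. Components now {1,3,5} {2,4}
1-2 (3): add. Components now {1,2,3,4,5}
Non-tree edge 3-5 has weight 1, equal to the heaviest edge on its tree cycle — swapping gives another MST of the same weight. Not unique.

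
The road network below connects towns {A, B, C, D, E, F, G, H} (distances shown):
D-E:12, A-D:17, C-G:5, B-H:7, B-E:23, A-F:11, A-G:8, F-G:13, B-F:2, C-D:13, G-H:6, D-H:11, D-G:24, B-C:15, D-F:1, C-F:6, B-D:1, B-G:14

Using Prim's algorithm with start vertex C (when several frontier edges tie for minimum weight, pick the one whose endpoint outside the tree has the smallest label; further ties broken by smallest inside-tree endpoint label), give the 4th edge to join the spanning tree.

Prim's algorithm from C:
Step 1: cheapest edge leaving the tree is C-G (5); add G.
Step 2: cheapest edge leaving the tree is C-F (6); add F.
Step 3: cheapest edge leaving the tree is D-F (1); add D.
Step 4: cheapest edge leaving the tree is B-D (1); add B.
Step 5: cheapest edge leaving the tree is G-H (6); add H.
Step 6: cheapest edge leaving the tree is A-G (8); add A.
Step 7: cheapest edge leaving the tree is D-E (12); add E.
The 4th edge added is B-D.

B-D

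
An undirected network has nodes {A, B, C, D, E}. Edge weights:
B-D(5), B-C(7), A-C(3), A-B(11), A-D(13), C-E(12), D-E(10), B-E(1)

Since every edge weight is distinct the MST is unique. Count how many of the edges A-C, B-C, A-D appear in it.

Kruskal: consider edges lightest-first.
B-E (1): add. Components now {A} {B,E} {C} {D}
A-C (3): add. Components now {A,C} {B,E} {D}
B-D (5): add. Components now {A,C} {B,D,E}
B-C (7): add. Components now {A,B,C,D,E}
MST edge set: {B-E, A-C, B-D, B-C}.
Of the listed edges, {A-C, B-C} are in the MST → 2.

2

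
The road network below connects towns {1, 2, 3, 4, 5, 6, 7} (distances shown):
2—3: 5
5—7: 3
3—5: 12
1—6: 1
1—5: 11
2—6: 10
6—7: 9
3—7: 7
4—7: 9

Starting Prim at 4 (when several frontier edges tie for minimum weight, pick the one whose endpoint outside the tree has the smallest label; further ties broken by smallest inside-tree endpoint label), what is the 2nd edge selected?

5-7

Grow the tree from 4 using Prim:
Step 1: cheapest edge leaving the tree is 4—7 (9); add 7.
Step 2: cheapest edge leaving the tree is 5—7 (3); add 5.
Step 3: cheapest edge leaving the tree is 3—7 (7); add 3.
Step 4: cheapest edge leaving the tree is 2—3 (5); add 2.
Step 5: cheapest edge leaving the tree is 6—7 (9); add 6.
Step 6: cheapest edge leaving the tree is 1—6 (1); add 1.
The 2nd edge added is 5—7.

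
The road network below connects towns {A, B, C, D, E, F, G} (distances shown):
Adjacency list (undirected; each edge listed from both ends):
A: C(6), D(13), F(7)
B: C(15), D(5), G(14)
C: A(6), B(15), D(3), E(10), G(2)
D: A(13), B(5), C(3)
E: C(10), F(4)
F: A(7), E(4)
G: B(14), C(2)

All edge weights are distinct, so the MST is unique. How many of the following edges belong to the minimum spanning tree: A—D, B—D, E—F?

Kruskal: consider edges lightest-first.
C—G (2): add. Components now {A} {B} {C,G} {D} {E} {F}
C—D (3): add. Components now {A} {B} {C,D,G} {E} {F}
E—F (4): add. Components now {A} {B} {C,D,G} {E,F}
B—D (5): add. Components now {A} {B,C,D,G} {E,F}
A—C (6): add. Components now {A,B,C,D,G} {E,F}
A—F (7): add. Components now {A,B,C,D,E,F,G}
MST edge set: {C—G, C—D, E—F, B—D, A—C, A—F}.
Of the listed edges, {B—D, E—F} are in the MST → 2.

2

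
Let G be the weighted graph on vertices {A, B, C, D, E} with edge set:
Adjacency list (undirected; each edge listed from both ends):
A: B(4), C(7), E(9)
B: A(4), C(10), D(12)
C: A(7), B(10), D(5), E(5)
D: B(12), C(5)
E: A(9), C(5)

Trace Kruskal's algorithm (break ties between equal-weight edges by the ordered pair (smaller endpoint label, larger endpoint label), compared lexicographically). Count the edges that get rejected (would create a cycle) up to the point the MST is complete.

Sort edges by weight, then run Kruskal:
A—B (4): add. Components now {A,B} {C} {D} {E}
C—D (5): add. Components now {A,B} {C,D} {E}
C—E (5): add. Components now {A,B} {C,D,E}
A—C (7): add. Components now {A,B,C,D,E}
Edges rejected before the tree was complete: 0.

0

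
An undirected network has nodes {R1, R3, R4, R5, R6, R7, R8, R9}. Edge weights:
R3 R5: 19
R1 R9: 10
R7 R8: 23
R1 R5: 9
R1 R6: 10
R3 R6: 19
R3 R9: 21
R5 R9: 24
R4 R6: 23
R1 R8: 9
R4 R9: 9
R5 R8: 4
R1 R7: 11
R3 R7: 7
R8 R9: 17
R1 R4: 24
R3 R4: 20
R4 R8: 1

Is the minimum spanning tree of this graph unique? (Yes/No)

Kruskal's algorithm — process edges by increasing weight (ties by edge label):
R4 R8 (1): add — endpoints in different components.
R5 R8 (4): add — endpoints in different components.
R3 R7 (7): add — endpoints in different components.
R1 R5 (9): add — endpoints in different components.
R1 R8 (9): skip — R8 and R1 already connected.
R4 R9 (9): add — endpoints in different components.
R1 R6 (10): add — endpoints in different components.
R1 R9 (10): skip — R9 and R1 already connected.
R1 R7 (11): add — endpoints in different components.
Non-tree edge R1 R8 has weight 9, equal to the heaviest edge on its tree cycle — swapping gives another MST of the same weight. Not unique.

No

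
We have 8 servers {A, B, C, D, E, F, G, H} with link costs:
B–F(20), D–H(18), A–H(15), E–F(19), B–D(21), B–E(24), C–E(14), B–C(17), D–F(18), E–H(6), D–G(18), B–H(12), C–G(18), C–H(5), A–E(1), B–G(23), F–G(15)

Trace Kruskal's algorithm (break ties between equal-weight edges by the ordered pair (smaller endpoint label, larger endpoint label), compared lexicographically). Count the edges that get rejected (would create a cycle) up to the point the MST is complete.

Kruskal's algorithm — process edges by increasing weight (ties by edge label):
A–E (1): add — endpoints in different components.
C–H (5): add — endpoints in different components.
E–H (6): add — endpoints in different components.
B–H (12): add — endpoints in different components.
C–E (14): skip — C and E already connected.
A–H (15): skip — A and H already connected.
F–G (15): add — endpoints in different components.
B–C (17): skip — B and C already connected.
C–G (18): add — endpoints in different components.
D–F (18): add — endpoints in different components.
Edges rejected before the tree was complete: 3.

3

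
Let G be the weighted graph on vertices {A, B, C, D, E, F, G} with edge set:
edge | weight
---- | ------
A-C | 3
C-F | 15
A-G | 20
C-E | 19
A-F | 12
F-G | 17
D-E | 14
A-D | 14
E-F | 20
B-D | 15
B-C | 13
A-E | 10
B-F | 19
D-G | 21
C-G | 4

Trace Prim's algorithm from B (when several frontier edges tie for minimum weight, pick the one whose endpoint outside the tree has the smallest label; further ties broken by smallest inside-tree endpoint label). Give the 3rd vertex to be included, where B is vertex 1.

A

Prim, starting at B.
Step 1: cheapest edge leaving the tree is B-C (13); add C.
Step 2: cheapest edge leaving the tree is A-C (3); add A.
Step 3: cheapest edge leaving the tree is C-G (4); add G.
Step 4: cheapest edge leaving the tree is A-E (10); add E.
Step 5: cheapest edge leaving the tree is A-F (12); add F.
Step 6: cheapest edge leaving the tree is A-D (14); add D.
Vertex order: B, C, A, G, E, F, D. The 3rd vertex is A.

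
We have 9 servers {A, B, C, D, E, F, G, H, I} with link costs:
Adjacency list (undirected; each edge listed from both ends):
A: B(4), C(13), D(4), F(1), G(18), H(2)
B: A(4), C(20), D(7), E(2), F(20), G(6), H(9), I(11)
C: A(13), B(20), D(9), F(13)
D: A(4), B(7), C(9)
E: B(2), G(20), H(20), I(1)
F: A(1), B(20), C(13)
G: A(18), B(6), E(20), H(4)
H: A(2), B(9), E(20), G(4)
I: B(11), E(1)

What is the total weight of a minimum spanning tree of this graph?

27

Kruskal's algorithm — process edges by increasing weight (ties by edge label):
A-F (1): add — endpoints in different components.
E-I (1): add — endpoints in different components.
A-H (2): add — endpoints in different components.
B-E (2): add — endpoints in different components.
A-B (4): add — endpoints in different components.
A-D (4): add — endpoints in different components.
G-H (4): add — endpoints in different components.
B-G (6): skip — B and G already connected.
B-D (7): skip — B and D already connected.
B-H (9): skip — B and H already connected.
C-D (9): add — endpoints in different components.
MST edges: A-F, E-I, A-H, B-E, A-B, A-D, G-H, C-D; total weight 1+1+2+2+4+4+4+9 = 27.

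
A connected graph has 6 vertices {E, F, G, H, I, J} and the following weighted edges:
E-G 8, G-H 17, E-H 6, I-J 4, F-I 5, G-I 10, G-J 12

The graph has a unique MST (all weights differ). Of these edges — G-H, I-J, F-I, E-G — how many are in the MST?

Kruskal's algorithm — process edges by increasing weight (ties by edge label):
I-J (4): add. Components now {E} {F} {G} {H} {I,J}
F-I (5): add. Components now {E} {F,I,J} {G} {H}
E-H (6): add. Components now {E,H} {F,I,J} {G}
E-G (8): add. Components now {E,G,H} {F,I,J}
G-I (10): add. Components now {E,F,G,H,I,J}
MST edge set: {I-J, F-I, E-H, E-G, G-I}.
Of the listed edges, {I-J, F-I, E-G} are in the MST → 3.

3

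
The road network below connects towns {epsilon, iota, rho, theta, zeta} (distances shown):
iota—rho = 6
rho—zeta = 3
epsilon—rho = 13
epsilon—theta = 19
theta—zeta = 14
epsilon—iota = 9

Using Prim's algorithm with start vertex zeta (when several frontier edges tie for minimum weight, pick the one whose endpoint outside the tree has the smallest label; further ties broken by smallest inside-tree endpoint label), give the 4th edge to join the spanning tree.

Prim, starting at zeta.
Step 1: cheapest edge leaving the tree is rho—zeta (3); add rho.
Step 2: cheapest edge leaving the tree is iota—rho (6); add iota.
Step 3: cheapest edge leaving the tree is epsilon—iota (9); add epsilon.
Step 4: cheapest edge leaving the tree is theta—zeta (14); add theta.
The 4th edge added is theta—zeta.

theta-zeta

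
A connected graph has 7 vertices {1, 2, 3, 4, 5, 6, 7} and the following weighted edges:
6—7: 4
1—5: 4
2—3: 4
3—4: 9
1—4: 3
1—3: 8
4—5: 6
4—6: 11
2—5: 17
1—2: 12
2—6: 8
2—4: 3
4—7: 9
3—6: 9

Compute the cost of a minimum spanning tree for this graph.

26

Kruskal's algorithm — process edges by increasing weight (ties by edge label):
1—4 (3): add — endpoints in different components.
2—4 (3): add — endpoints in different components.
1—5 (4): add — endpoints in different components.
2—3 (4): add — endpoints in different components.
6—7 (4): add — endpoints in different components.
4—5 (6): skip — 4 and 5 already connected.
1—3 (8): skip — 1 and 3 already connected.
2—6 (8): add — endpoints in different components.
MST edges: 1—4, 2—4, 1—5, 2—3, 6—7, 2—6; total weight 3+3+4+4+4+8 = 26.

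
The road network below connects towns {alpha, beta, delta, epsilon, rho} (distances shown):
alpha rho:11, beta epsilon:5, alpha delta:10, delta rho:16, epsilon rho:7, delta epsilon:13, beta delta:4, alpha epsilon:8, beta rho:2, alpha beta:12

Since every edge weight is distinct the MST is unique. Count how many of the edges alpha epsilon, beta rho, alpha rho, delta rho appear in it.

2

Kruskal's algorithm — process edges by increasing weight (ties by edge label):
beta rho (2): add. Components now {delta} {epsilon} {beta,rho} {alpha}
beta delta (4): add. Components now {beta,delta,rho} {epsilon} {alpha}
beta epsilon (5): add. Components now {beta,delta,epsilon,rho} {alpha}
epsilon rho (7): skip — epsilon and rho already connected.
alpha epsilon (8): add. Components now {alpha,beta,delta,epsilon,rho}
MST edge set: {beta rho, beta delta, beta epsilon, alpha epsilon}.
Of the listed edges, {alpha epsilon, beta rho} are in the MST → 2.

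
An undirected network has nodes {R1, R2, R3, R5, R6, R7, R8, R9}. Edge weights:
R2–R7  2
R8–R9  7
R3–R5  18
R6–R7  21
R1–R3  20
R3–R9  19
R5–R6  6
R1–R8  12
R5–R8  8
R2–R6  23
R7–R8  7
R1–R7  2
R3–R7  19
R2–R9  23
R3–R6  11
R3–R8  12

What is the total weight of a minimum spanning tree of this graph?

43

Grow the tree from R1 using Prim:
Step 1: cheapest edge leaving the tree is R1–R7 (2); add R7.
Step 2: cheapest edge leaving the tree is R2–R7 (2); add R2.
Step 3: cheapest edge leaving the tree is R7–R8 (7); add R8.
Step 4: cheapest edge leaving the tree is R8–R9 (7); add R9.
Step 5: cheapest edge leaving the tree is R5–R8 (8); add R5.
Step 6: cheapest edge leaving the tree is R5–R6 (6); add R6.
Step 7: cheapest edge leaving the tree is R3–R6 (11); add R3.
MST edges: R1–R7, R2–R7, R7–R8, R8–R9, R5–R8, R5–R6, R3–R6; total weight 2+2+7+7+8+6+11 = 43.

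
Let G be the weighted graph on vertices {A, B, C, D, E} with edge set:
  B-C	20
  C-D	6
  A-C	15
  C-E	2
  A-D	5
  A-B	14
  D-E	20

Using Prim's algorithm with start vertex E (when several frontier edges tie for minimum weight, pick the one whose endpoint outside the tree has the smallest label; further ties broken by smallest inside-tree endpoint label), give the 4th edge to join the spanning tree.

Prim's algorithm from E:
Step 1: cheapest edge leaving the tree is C-E (2); add C.
Step 2: cheapest edge leaving the tree is C-D (6); add D.
Step 3: cheapest edge leaving the tree is A-D (5); add A.
Step 4: cheapest edge leaving the tree is A-B (14); add B.
The 4th edge added is A-B.

A-B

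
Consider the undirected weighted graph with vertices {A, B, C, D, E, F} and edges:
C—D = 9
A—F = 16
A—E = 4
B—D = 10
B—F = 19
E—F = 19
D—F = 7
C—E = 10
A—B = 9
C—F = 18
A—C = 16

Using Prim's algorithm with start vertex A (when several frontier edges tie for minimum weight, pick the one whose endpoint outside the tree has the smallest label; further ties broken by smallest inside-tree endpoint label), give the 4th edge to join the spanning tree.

Grow the tree from A using Prim:
Step 1: cheapest edge leaving the tree is A—E (4); add E.
Step 2: cheapest edge leaving the tree is A—B (9); add B.
Step 3: cheapest edge leaving the tree is C—E (10); add C.
Step 4: cheapest edge leaving the tree is C—D (9); add D.
Step 5: cheapest edge leaving the tree is D—F (7); add F.
The 4th edge added is C—D.

C-D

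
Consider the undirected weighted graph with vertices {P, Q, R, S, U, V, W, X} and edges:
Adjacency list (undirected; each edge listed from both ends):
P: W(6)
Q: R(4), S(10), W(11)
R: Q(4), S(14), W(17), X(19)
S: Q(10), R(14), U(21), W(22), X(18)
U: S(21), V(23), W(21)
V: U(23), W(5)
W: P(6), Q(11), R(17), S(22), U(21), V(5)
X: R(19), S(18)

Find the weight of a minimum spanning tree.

Prim's algorithm from R:
Step 1: frontier [Q-R 4, R-S 14, R-W 17, R-X 19] → take Q-R (4); add Q.
Step 2: frontier [Q-S 10, Q-W 11, R-S 14, R-W 17, R-X 19] → take Q-S (10); add S.
Step 3: frontier [Q-W 11, R-W 17, R-X 19, S-X 18, S-U 21, S-W 22] → take Q-W (11); add W.
Step 4: frontier [R-X 19, S-X 18, S-U 21, V-W 5, P-W 6, U-W 21] → take V-W (5); add V.
Step 5: frontier [R-X 19, S-X 18, S-U 21, U-V 23, P-W 6, U-W 21] → take P-W (6); add P.
Step 6: frontier [R-X 19, S-X 18, S-U 21, U-V 23, U-W 21] → take S-X (18); add X.
Step 7: frontier [S-U 21, U-V 23, U-W 21] → take S-U (21); add U.
MST edges: Q-R, Q-S, Q-W, V-W, P-W, S-X, S-U; total weight 4+10+11+5+6+18+21 = 75.

75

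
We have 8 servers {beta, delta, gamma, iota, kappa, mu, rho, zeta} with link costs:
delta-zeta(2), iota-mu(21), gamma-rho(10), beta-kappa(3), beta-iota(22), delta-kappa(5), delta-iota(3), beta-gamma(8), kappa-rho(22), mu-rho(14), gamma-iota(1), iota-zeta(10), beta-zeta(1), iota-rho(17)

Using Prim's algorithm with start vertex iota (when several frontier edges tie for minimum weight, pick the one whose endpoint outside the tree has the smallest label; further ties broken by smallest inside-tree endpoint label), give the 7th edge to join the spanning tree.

mu-rho

Grow the tree from iota using Prim:
Step 1: frontier [gamma-iota 1, delta-iota 3, iota-zeta 10, iota-rho 17, iota-mu 21, beta-iota 22] → take gamma-iota (1); add gamma.
Step 2: frontier [beta-gamma 8, gamma-rho 10, delta-iota 3, iota-zeta 10, iota-rho 17, iota-mu 21, beta-iota 22] → take delta-iota (3); add delta.
Step 3: frontier [delta-zeta 2, delta-kappa 5, beta-gamma 8, gamma-rho 10, iota-zeta 10, iota-rho 17, iota-mu 21, beta-iota 22] → take delta-zeta (2); add zeta.
Step 4: frontier [delta-kappa 5, beta-gamma 8, gamma-rho 10, iota-rho 17, iota-mu 21, beta-iota 22, beta-zeta 1] → take beta-zeta (1); add beta.
Step 5: frontier [beta-kappa 3, delta-kappa 5, gamma-rho 10, iota-rho 17, iota-mu 21] → take beta-kappa (3); add kappa.
Step 6: frontier [gamma-rho 10, iota-rho 17, iota-mu 21, kappa-rho 22] → take gamma-rho (10); add rho.
Step 7: frontier [iota-mu 21, mu-rho 14] → take mu-rho (14); add mu.
The 7th edge added is mu-rho.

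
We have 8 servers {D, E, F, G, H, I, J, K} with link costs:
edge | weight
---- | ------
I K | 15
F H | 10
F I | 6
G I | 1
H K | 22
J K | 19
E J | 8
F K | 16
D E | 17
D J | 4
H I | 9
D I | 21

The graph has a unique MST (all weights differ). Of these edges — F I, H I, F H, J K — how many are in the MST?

Sort edges by weight, then run Kruskal:
G I (1): add — endpoints in different components.
D J (4): add — endpoints in different components.
F I (6): add — endpoints in different components.
E J (8): add — endpoints in different components.
H I (9): add — endpoints in different components.
F H (10): skip — F and H already connected.
I K (15): add — endpoints in different components.
F K (16): skip — F and K already connected.
D E (17): skip — D and E already connected.
J K (19): add — endpoints in different components.
MST edge set: {G I, D J, F I, E J, H I, I K, J K}.
Of the listed edges, {F I, H I, J K} are in the MST → 3.

3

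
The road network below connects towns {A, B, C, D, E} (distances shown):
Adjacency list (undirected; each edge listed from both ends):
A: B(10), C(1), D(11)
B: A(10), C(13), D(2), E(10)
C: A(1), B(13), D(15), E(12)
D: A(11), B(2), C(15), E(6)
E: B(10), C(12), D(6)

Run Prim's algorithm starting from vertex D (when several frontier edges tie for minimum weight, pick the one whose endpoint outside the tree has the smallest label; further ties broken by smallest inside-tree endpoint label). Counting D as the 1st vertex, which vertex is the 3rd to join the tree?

E

Prim, starting at D.
Step 1: cheapest edge leaving the tree is B D (2); add B.
Step 2: cheapest edge leaving the tree is D E (6); add E.
Step 3: cheapest edge leaving the tree is A B (10); add A.
Step 4: cheapest edge leaving the tree is A C (1); add C.
Vertex order: D, B, E, A, C. The 3rd vertex is E.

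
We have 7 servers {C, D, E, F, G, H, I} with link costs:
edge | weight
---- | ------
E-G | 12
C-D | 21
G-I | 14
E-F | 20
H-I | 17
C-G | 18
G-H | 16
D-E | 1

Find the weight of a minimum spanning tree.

81

Prim, starting at I.
Step 1: cheapest edge leaving the tree is G-I (14); add G.
Step 2: cheapest edge leaving the tree is E-G (12); add E.
Step 3: cheapest edge leaving the tree is D-E (1); add D.
Step 4: cheapest edge leaving the tree is G-H (16); add H.
Step 5: cheapest edge leaving the tree is C-G (18); add C.
Step 6: cheapest edge leaving the tree is E-F (20); add F.
MST edges: G-I, E-G, D-E, G-H, C-G, E-F; total weight 14+12+1+16+18+20 = 81.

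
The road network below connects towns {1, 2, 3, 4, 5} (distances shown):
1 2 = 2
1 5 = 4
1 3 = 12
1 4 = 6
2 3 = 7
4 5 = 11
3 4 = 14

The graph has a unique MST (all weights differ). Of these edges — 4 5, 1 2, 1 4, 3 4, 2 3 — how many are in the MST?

Kruskal: consider edges lightest-first.
1 2 (2): add — endpoints in different components.
1 5 (4): add — endpoints in different components.
1 4 (6): add — endpoints in different components.
2 3 (7): add — endpoints in different components.
MST edge set: {1 2, 1 5, 1 4, 2 3}.
Of the listed edges, {1 2, 1 4, 2 3} are in the MST → 3.

3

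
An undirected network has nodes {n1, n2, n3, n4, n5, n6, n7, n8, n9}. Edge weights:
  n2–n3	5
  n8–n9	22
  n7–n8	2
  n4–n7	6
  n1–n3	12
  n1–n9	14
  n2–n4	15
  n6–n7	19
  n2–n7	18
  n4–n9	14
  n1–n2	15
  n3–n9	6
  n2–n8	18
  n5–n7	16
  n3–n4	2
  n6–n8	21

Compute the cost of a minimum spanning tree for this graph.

Kruskal: consider edges lightest-first.
n3–n4 (2): add — endpoints in different components.
n7–n8 (2): add — endpoints in different components.
n2–n3 (5): add — endpoints in different components.
n3–n9 (6): add — endpoints in different components.
n4–n7 (6): add — endpoints in different components.
n1–n3 (12): add — endpoints in different components.
n1–n9 (14): skip — n9 and n1 already connected.
n4–n9 (14): skip — n9 and n4 already connected.
n1–n2 (15): skip — n2 and n1 already connected.
n2–n4 (15): skip — n4 and n2 already connected.
n5–n7 (16): add — endpoints in different components.
n2–n7 (18): skip — n7 and n2 already connected.
n2–n8 (18): skip — n2 and n8 already connected.
n6–n7 (19): add — endpoints in different components.
MST edges: n3–n4, n7–n8, n2–n3, n3–n9, n4–n7, n1–n3, n5–n7, n6–n7; total weight 2+2+5+6+6+12+16+19 = 68.

68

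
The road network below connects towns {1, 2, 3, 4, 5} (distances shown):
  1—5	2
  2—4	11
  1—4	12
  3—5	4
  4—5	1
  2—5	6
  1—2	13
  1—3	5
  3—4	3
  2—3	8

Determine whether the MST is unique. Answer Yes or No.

Yes

Sort edges by weight, then run Kruskal:
4—5 (1): add — endpoints in different components.
1—5 (2): add — endpoints in different components.
3—4 (3): add — endpoints in different components.
3—5 (4): skip — 3 and 5 already connected.
1—3 (5): skip — 1 and 3 already connected.
2—5 (6): add — endpoints in different components.
Every non-tree edge has weight strictly greater than the heaviest edge on the tree path between its endpoints, so the MST is unique.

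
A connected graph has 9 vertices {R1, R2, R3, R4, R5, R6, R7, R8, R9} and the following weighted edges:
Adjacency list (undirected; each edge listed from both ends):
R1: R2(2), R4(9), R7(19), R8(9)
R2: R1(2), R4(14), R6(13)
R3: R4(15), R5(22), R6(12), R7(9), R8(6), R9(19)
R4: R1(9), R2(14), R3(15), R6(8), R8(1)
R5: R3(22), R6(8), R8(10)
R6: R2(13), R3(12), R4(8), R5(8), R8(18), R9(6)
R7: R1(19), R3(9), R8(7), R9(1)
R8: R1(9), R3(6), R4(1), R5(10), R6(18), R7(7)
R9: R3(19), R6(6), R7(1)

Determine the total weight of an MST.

Prim's algorithm from R7:
Step 1: cheapest edge leaving the tree is R7—R9 (1); add R9.
Step 2: cheapest edge leaving the tree is R6—R9 (6); add R6.
Step 3: cheapest edge leaving the tree is R7—R8 (7); add R8.
Step 4: cheapest edge leaving the tree is R4—R8 (1); add R4.
Step 5: cheapest edge leaving the tree is R3—R8 (6); add R3.
Step 6: cheapest edge leaving the tree is R5—R6 (8); add R5.
Step 7: cheapest edge leaving the tree is R1—R4 (9); add R1.
Step 8: cheapest edge leaving the tree is R1—R2 (2); add R2.
MST edges: R7—R9, R6—R9, R7—R8, R4—R8, R3—R8, R5—R6, R1—R4, R1—R2; total weight 1+6+7+1+6+8+9+2 = 40.

40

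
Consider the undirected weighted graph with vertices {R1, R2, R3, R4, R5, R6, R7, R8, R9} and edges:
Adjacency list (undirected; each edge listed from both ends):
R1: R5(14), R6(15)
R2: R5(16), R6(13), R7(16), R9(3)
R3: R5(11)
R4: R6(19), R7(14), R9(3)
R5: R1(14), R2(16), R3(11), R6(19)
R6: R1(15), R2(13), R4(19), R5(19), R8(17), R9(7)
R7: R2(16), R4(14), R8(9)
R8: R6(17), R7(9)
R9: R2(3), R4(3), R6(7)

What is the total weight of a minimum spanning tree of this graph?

Prim, starting at R8.
Step 1: frontier [R7—R8 9, R6—R8 17] → take R7—R8 (9); add R7.
Step 2: frontier [R4—R7 14, R2—R7 16, R6—R8 17] → take R4—R7 (14); add R4.
Step 3: frontier [R4—R9 3, R4—R6 19, R2—R7 16, R6—R8 17] → take R4—R9 (3); add R9.
Step 4: frontier [R4—R6 19, R2—R7 16, R6—R8 17, R2—R9 3, R6—R9 7] → take R2—R9 (3); add R2.
Step 5: frontier [R2—R6 13, R2—R5 16, R4—R6 19, R6—R8 17, R6—R9 7] → take R6—R9 (7); add R6.
Step 6: frontier [R2—R5 16, R1—R6 15, R5—R6 19] → take R1—R6 (15); add R1.
Step 7: frontier [R1—R5 14, R2—R5 16, R5—R6 19] → take R1—R5 (14); add R5.
Step 8: frontier [R3—R5 11] → take R3—R5 (11); add R3.
MST edges: R7—R8, R4—R7, R4—R9, R2—R9, R6—R9, R1—R6, R1—R5, R3—R5; total weight 9+14+3+3+7+15+14+11 = 76.

76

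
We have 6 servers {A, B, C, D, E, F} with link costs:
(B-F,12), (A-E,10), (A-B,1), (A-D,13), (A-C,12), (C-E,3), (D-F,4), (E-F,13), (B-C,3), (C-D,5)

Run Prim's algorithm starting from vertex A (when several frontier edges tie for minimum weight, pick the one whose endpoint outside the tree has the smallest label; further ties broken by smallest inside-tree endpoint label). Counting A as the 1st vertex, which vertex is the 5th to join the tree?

D

Grow the tree from A using Prim:
Step 1: cheapest edge leaving the tree is A-B (1); add B.
Step 2: cheapest edge leaving the tree is B-C (3); add C.
Step 3: cheapest edge leaving the tree is C-E (3); add E.
Step 4: cheapest edge leaving the tree is C-D (5); add D.
Step 5: cheapest edge leaving the tree is D-F (4); add F.
Vertex order: A, B, C, E, D, F. The 5th vertex is D.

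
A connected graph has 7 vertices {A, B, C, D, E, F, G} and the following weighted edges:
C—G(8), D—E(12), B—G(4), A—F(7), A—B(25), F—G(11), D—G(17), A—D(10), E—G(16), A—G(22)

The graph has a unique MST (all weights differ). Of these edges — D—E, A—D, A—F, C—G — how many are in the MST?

4

Kruskal's algorithm — process edges by increasing weight (ties by edge label):
B—G (4): add. Components now {A} {B,G} {C} {D} {E} {F}
A—F (7): add. Components now {A,F} {B,G} {C} {D} {E}
C—G (8): add. Components now {A,F} {B,C,G} {D} {E}
A—D (10): add. Components now {A,D,F} {B,C,G} {E}
F—G (11): add. Components now {A,B,C,D,F,G} {E}
D—E (12): add. Components now {A,B,C,D,E,F,G}
MST edge set: {B—G, A—F, C—G, A—D, F—G, D—E}.
Of the listed edges, {D—E, A—D, A—F, C—G} are in the MST → 4.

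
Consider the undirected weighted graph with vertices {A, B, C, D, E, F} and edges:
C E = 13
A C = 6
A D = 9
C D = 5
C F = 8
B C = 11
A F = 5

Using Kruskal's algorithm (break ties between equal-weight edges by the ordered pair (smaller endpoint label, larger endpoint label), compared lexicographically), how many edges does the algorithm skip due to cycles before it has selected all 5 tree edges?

2

Sort edges by weight, then run Kruskal:
A F (5): add — endpoints in different components.
C D (5): add — endpoints in different components.
A C (6): add — endpoints in different components.
C F (8): skip — C and F already connected.
A D (9): skip — A and D already connected.
B C (11): add — endpoints in different components.
C E (13): add — endpoints in different components.
Edges rejected before the tree was complete: 2.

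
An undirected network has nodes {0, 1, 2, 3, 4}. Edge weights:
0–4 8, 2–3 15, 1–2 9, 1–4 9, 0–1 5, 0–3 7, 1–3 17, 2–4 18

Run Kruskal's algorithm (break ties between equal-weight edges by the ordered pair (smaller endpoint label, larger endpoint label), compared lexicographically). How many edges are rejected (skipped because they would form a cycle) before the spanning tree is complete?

Sort edges by weight, then run Kruskal:
0–1 (5): add — endpoints in different components.
0–3 (7): add — endpoints in different components.
0–4 (8): add — endpoints in different components.
1–2 (9): add — endpoints in different components.
Edges rejected before the tree was complete: 0.

0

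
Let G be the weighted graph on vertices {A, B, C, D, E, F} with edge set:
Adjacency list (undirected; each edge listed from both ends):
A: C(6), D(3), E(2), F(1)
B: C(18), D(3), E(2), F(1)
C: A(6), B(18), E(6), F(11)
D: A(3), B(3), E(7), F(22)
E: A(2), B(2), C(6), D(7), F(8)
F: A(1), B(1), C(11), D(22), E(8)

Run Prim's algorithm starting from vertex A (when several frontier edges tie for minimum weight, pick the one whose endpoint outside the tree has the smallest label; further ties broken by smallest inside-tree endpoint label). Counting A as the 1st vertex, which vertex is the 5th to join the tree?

Prim, starting at A.
Step 1: cheapest edge leaving the tree is A—F (1); add F.
Step 2: cheapest edge leaving the tree is B—F (1); add B.
Step 3: cheapest edge leaving the tree is A—E (2); add E.
Step 4: cheapest edge leaving the tree is A—D (3); add D.
Step 5: cheapest edge leaving the tree is A—C (6); add C.
Vertex order: A, F, B, E, D, C. The 5th vertex is D.

D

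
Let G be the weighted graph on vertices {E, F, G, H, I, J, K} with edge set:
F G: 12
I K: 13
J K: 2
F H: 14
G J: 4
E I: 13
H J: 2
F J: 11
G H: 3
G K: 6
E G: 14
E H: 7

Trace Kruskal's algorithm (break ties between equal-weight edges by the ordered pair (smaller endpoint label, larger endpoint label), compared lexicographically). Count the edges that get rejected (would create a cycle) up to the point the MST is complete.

Kruskal's algorithm — process edges by increasing weight (ties by edge label):
H J (2): add — endpoints in different components.
J K (2): add — endpoints in different components.
G H (3): add — endpoints in different components.
G J (4): skip — G and J already connected.
G K (6): skip — G and K already connected.
E H (7): add — endpoints in different components.
F J (11): add — endpoints in different components.
F G (12): skip — F and G already connected.
E I (13): add — endpoints in different components.
Edges rejected before the tree was complete: 3.

3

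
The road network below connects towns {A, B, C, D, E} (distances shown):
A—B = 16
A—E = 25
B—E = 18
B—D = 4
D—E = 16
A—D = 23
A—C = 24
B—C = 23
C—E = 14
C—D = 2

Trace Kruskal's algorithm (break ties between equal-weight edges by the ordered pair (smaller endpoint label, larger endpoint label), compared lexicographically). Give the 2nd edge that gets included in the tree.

B-D

Kruskal's algorithm — process edges by increasing weight (ties by edge label):
C—D (2): add. Components now {A} {B} {C,D} {E}
B—D (4): add. Components now {A} {B,C,D} {E}
C—E (14): add. Components now {A} {B,C,D,E}
A—B (16): add. Components now {A,B,C,D,E}
The 2nd edge added is B—D.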